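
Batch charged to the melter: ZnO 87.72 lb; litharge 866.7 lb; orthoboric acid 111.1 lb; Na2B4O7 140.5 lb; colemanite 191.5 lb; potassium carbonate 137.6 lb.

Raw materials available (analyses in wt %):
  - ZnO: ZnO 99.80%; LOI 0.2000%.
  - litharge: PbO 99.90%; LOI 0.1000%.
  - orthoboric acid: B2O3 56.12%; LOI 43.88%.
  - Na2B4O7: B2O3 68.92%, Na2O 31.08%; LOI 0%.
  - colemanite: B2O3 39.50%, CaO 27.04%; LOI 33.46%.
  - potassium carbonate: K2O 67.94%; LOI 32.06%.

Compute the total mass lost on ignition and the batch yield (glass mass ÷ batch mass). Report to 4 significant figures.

LOI loss = 158.0 lb; glass = 1377 lb; yield = 89.71%

Each numeric step holds full float precision at every stage — values along the way are displayed, rounded to 4 significant digits, in the working. Each reported figure is rounded exactly once; all derived quantities, including ignition loss, six oxide percentages, net glass mass, the totals, yield, are carried using the weight values on 1377 lb of glass in full float precision, as written in problem or answer.
LOI of each material in turn:
  ZnO: 87.72 × 0.002000 = 0.1754 lb
  litharge: 866.7 × 0.001000 = 0.8667 lb
  orthoboric acid: 111.1 × 0.4388 = 48.75 lb
  Na2B4O7: 140.5 × 0 = 0 lb
  colemanite: 191.5 × 0.3346 = 64.08 lb
  potassium carbonate: 137.6 × 0.3206 = 44.11 lb
Total LOI = 158.0 lb
Glass = batch − LOI = 1535 − 158.0 = 1377 lb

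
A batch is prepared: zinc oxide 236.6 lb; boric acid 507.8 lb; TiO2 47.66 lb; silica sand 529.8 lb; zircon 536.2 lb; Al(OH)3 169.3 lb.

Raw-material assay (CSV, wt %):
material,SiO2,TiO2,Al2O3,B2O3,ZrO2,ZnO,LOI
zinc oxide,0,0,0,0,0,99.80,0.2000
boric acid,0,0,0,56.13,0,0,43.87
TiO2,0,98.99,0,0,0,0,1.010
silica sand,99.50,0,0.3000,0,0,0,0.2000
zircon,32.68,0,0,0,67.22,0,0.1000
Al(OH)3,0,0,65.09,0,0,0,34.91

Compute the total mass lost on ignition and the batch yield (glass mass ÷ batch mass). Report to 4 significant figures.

The intermediate values are printed, rounded to four significant digits, as written. Full float precision is maintained from first step to last — each reported value takes exactly one rounding — the derived quantities, which include totals, six oxide percentages, the yield, net glass mass, ignition loss, are computed in exact precision, as they appear in either problem or answer, from the batch weights per 1743 lb of glass.
LOI of each material in turn:
  zinc oxide: 236.6 × 0.002000 = 0.4732 lb
  boric acid: 507.8 × 0.4387 = 222.8 lb
  TiO2: 47.66 × 0.01010 = 0.4814 lb
  silica sand: 529.8 × 0.002000 = 1.060 lb
  zircon: 536.2 × 0.001000 = 0.5362 lb
  Al(OH)3: 169.3 × 0.3491 = 59.10 lb
Total LOI = 284.4 lb
Glass = batch − LOI = 2027 − 284.4 = 1743 lb

LOI loss = 284.4 lb; glass = 1743 lb; yield = 85.97%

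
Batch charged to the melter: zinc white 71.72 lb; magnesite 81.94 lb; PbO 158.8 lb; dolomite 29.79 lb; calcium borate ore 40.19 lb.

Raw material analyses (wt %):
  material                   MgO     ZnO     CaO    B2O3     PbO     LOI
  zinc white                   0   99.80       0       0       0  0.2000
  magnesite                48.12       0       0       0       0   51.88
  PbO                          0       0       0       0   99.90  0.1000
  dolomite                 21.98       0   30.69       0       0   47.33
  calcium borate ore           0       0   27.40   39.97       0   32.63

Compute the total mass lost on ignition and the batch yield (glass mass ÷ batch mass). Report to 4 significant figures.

LOI loss = 70.03 lb; glass = 312.4 lb; yield = 81.69%

The intermediate values appear, rounded to 4 significant digits, when written out; the whole derivation holds full precision all the way through. Every reported value is rounded just once — derived quantities, including the five compositions, yield, net glass mass, totals, LOI, are re-derived starting from the weights for 312.4 lb of glass in full float precision as they appear in problem or answer.
LOI of each material in turn:
  zinc white: 71.72 × 0.002000 = 0.1434 lb
  magnesite: 81.94 × 0.5188 = 42.51 lb
  PbO: 158.8 × 0.001000 = 0.1588 lb
  dolomite: 29.79 × 0.4733 = 14.10 lb
  calcium borate ore: 40.19 × 0.3263 = 13.11 lb
Total LOI = 70.03 lb
Glass = batch − LOI = 382.4 − 70.03 = 312.4 lb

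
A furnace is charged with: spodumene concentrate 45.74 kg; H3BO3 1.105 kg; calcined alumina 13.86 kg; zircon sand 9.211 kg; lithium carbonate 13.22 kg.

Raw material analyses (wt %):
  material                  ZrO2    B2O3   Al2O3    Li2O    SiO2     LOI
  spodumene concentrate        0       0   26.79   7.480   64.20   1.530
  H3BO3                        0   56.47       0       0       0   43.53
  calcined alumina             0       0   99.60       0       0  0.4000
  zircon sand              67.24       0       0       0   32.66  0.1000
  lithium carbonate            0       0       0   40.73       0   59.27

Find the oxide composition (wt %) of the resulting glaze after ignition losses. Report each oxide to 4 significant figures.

Glass mass = 74.06 kg (batch 83.14 − LOI 9.081).
Composition: ZrO2 8.363%, B2O3 0.8426%, Al2O3 35.19%, Li2O 11.89%, SiO2 43.72%

Intermediates are printed rounded off to 4 significant digits in the printout; all arithmetic keeps full precision all the way through; each reported result carries a single rounding. The derived quantities, which include the totals, ignition loss, the five compositions, the yield, net glass mass, are carried in full precision, exactly as shown in the problem or the answer, starting from the weights at 74.06 kg of glass.
Mass of each oxide from the mix:
  ZrO2: 9.211·0.6724 = 6.193 kg
  B2O3: 1.105·0.5647 = 0.6240 kg
  Al2O3: 45.74·0.2679 + 13.86·0.9960 = 26.06 kg
  Li2O: 45.74·0.07480 + 13.22·0.4073 = 8.806 kg
  SiO2: 45.74·0.6420 + 9.211·0.3266 = 32.37 kg
LOI: 45.74·0.01530 + 1.105·0.4353 + 13.86·0.004000 + 9.211·0.001000 + 13.22·0.5927 = 9.081 kg
The glass mass, total less LOI, = 83.14 − 9.081 = 74.06 kg (equal to the oxide-mass sum)
percent share: oxide ÷ glass, ×100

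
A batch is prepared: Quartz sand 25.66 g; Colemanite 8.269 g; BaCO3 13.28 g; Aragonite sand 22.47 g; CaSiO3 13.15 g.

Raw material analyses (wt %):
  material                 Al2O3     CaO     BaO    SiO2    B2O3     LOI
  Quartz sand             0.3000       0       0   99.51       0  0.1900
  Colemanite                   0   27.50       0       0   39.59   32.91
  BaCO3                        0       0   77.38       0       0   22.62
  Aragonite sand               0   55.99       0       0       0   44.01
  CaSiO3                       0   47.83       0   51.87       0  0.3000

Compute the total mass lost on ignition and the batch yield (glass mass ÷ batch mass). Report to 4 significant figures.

The whole derivation keeps full float precision end to end; working values are shown rounded to 4 significant digits in the working. A single rounding yields each reported number — the derived quantities, including totals, ignition loss, the yield, glass mass, the five compositions, are recomputed from the batch weights for 67.13 g of glass in exact precision, as they appear in question or answer.
Per-material ignition loss:
  Quartz sand: 25.66 × 0.001900 = 0.04875 g
  Colemanite: 8.269 × 0.3291 = 2.721 g
  BaCO3: 13.28 × 0.2262 = 3.004 g
  Aragonite sand: 22.47 × 0.4401 = 9.889 g
  CaSiO3: 13.15 × 0.003000 = 0.03945 g
Total LOI = 15.70 g
Glass = batch − LOI = 82.83 − 15.70 = 67.13 g

LOI loss = 15.70 g; glass = 67.13 g; yield = 81.04%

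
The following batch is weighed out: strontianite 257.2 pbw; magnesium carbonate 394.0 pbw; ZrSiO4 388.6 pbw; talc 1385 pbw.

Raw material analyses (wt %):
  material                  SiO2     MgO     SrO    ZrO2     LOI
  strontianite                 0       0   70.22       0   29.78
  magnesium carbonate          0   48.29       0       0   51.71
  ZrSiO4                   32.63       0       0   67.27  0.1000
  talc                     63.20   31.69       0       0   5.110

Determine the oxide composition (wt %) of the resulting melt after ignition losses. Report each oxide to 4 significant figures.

Glass mass = 2073 pbw (batch 2425 − LOI 351.5).
Composition: SiO2 48.33%, MgO 30.35%, SrO 8.711%, ZrO2 12.61%

The intermediate values are shown rounded off to 4 significant digits on the page. The working math carries exact precision from start to finish; each reported number sees exactly one rounding — the derived quantities (LOI, totals, the yield, the four compositions, glass mass) are re-derived at full float precision starting from the weights per 2073 pbw of glass exactly as printed in the problem or the answer.
What the batch supplies per oxide:
  SiO2: 388.6·0.3263 + 1385·0.6320 = 1002 pbw
  MgO: 394.0·0.4829 + 1385·0.3169 = 629.2 pbw
  SrO: 257.2·0.7022 = 180.6 pbw
  ZrO2: 388.6·0.6727 = 261.4 pbw
LOI: 257.2·0.2978 + 394.0·0.5171 + 388.6·0.001000 + 1385·0.05110 = 351.5 pbw
Glass mass = batch − LOI = 2425 − 351.5 = 2073 pbw (= the summed oxide contributions)
percent share: oxide ÷ glass, ×100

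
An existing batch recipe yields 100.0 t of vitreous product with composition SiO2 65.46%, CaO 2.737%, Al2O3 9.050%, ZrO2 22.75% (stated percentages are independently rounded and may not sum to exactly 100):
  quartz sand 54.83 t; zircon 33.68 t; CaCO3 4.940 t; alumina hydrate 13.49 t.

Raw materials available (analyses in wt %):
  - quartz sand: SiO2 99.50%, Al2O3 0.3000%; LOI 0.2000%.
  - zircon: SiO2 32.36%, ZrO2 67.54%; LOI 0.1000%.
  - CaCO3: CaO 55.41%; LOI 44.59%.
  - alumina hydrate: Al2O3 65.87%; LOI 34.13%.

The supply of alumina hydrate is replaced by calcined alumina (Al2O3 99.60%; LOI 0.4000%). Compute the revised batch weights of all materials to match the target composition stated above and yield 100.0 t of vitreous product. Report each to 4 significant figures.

Each numeric step runs at full precision throughout — working values are printed, rounded to 4 significant figures, as written. Every reported value is rounded once only; the derived quantities, including four oxide percentages, totals, glass mass, yield, LOI, are rebuilt starting from the weights for 100.0 t of glass at full float precision as they appear in question or answer.
The oxide mass targets at 100.0 t vitreous product:
  SiO2: 65.46% × 100.0 = 65.46 t
  CaO: 2.737% × 100.0 = 2.737 t
  Al2O3: 9.050% × 100.0 = 9.050 t
  ZrO2: 22.75% × 100.0 = 22.75 t
Sums-versus-targets review given the weights on record, per the basis as stated (sum by sum, the targets are met modulo rounding of the values):
  SiO2: 54.83·0.9950 + 33.68·0.3236 = 65.45 t (target 65.46 t)
  CaO: 4.940·0.5541 = 2.737 t (target 2.737 t)
  Al2O3: 54.83·0.003000 + 8.921·0.9960 = 9.050 t (target 9.050 t)
  ZrO2: 33.68·0.6754 = 22.75 t (target 22.75 t)
The glass-mass cross-check: batch total minus LOI = 99.99 t (the targets, summed, come to 100.0 t; against the stated basis, 100.0 t — gaps are rounding artifacts).
Batch total: Σ batch = 102.4 t; LOI loss = Σ batch·LOI = 2.382 t; glass ÷ batch gives a yield of 97.67%.

Revised batch per 100.0 t vitreous product:
  quartz sand: 54.83 t
  zircon: 33.68 t
  CaCO3: 4.940 t
  calcined alumina: 8.921 t
Total batch = 102.4 t; LOI loss = 2.382 t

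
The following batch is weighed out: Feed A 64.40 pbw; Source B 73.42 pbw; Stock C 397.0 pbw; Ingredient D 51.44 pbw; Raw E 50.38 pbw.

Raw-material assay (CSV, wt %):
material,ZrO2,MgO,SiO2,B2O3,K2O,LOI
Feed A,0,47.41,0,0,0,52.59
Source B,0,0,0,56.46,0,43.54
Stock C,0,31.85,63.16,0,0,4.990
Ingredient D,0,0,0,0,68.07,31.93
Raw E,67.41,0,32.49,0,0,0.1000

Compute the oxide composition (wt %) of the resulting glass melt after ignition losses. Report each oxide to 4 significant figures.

Glass mass = 534.5 pbw (batch 636.6 − LOI 102.1).
Composition: ZrO2 6.354%, MgO 29.37%, SiO2 49.97%, B2O3 7.755%, K2O 6.551%

All arithmetic keeps full precision through the solve. Mid-chain values are shown with 4-significant-digit rounding as written — each reported number is rounded only once — derived quantities are computed from the batch weights for 534.5 pbw of glass in full precision (the yield, glass mass, ignition loss, the totals, five oxide percentages), precisely as stated by the question or the answer.
Oxide masses out of the charge:
  ZrO2: 50.38·0.6741 = 33.96 pbw
  MgO: 64.40·0.4741 + 397.0·0.3185 = 157.0 pbw
  SiO2: 397.0·0.6316 + 50.38·0.3249 = 267.1 pbw
  B2O3: 73.42·0.5646 = 41.45 pbw
  K2O: 51.44·0.6807 = 35.02 pbw
LOI: 64.40·0.5259 + 73.42·0.4354 + 397.0·0.04990 + 51.44·0.3193 + 50.38·0.001000 = 102.1 pbw
batch − LOI leaves glass = 636.6 − 102.1 = 534.5 pbw (consistent with Σ oxide mass)
wt % = oxide mass / glass mass × 100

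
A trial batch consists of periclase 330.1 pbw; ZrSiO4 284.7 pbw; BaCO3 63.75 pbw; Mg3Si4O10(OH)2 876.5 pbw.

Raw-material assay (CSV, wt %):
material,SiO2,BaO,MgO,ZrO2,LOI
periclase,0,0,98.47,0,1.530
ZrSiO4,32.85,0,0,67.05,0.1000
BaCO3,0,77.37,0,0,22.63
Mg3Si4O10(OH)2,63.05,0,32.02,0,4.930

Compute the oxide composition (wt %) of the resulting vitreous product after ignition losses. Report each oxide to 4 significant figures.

Intermediates are printed with 4-significant-digit rounding on the page; the working math runs at full precision from first step to last; exactly one rounding is applied to each reported value. Derived quantities (ignition loss, the four compositions, totals, glass mass, yield) are re-derived using the weight values at 1492 pbw of glass in full float precision, as given in the question or the answer.
Oxide-by-oxide delivered mass:
  SiO2: 284.7·0.3285 + 876.5·0.6305 = 646.2 pbw
  BaO: 63.75·0.7737 = 49.32 pbw
  MgO: 330.1·0.9847 + 876.5·0.3202 = 605.7 pbw
  ZrO2: 284.7·0.6705 = 190.9 pbw
LOI: 330.1·0.01530 + 284.7·0.001000 + 63.75·0.2263 + 876.5·0.04930 = 62.97 pbw
Resulting glass, batch − LOI: 1555 − 62.97 = 1492 pbw (= Σ oxide masses)
oxide / glass × 100 gives the wt %

Glass mass = 1492 pbw (batch 1555 − LOI 62.97).
Composition: SiO2 43.31%, BaO 3.306%, MgO 40.59%, ZrO2 12.79%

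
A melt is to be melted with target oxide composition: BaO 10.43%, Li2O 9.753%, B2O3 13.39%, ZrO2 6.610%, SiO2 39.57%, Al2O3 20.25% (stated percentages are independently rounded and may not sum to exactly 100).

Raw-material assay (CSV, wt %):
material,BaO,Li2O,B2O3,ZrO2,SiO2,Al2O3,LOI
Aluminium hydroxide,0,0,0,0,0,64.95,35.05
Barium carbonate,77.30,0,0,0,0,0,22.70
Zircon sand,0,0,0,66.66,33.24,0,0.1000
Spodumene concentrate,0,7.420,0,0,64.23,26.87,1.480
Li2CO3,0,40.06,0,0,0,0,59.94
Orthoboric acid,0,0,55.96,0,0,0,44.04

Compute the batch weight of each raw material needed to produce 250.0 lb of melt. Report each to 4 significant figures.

Every computation runs at exact precision in every operation. Intermediates appear rounded off to 4 significant digits across the worked steps. Every reported result receives exactly one rounding. All derived quantities (the totals, glass mass, LOI, the yield, the six compositions) are carried in full float precision from the batch weights at 250.0 lb of glass, exactly as printed in problem or answer.
Per-oxide target masses for 250.0 lb melt:
  BaO: 10.43% × 250.0 = 26.08 lb
  Li2O: 9.753% × 250.0 = 24.38 lb
  B2O3: 13.39% × 250.0 = 33.48 lb
  ZrO2: 6.610% × 250.0 = 16.52 lb
  SiO2: 39.57% × 250.0 = 98.92 lb
  Al2O3: 20.25% × 250.0 = 50.62 lb
Balance tally, oxide-wise, per the reported batch figures, on the stated basis (each sum matches its target mass modulo rounding of the values):
  BaO: 33.73·0.7730 = 26.07 lb (target 26.08 lb)
  Li2O: 141.2·0.07420 + 34.71·0.4006 = 24.38 lb (target 24.38 lb)
  B2O3: 59.82·0.5596 = 33.48 lb (target 33.48 lb)
  ZrO2: 24.79·0.6666 = 16.53 lb (target 16.52 lb)
  SiO2: 24.79·0.3324 + 141.2·0.6423 = 98.93 lb (target 98.92 lb)
  Al2O3: 19.53·0.6495 + 141.2·0.2687 = 50.63 lb (target 50.62 lb)
Glass-mass sanity pass: batch total minus LOI = 250.0 lb (summing oxide targets gives 250.0 lb; versus the stated basis of 250.0 lb — differing by rounding only).
Adding the batch up: Σ batch = 313.8 lb; ignition loss, Σ(batch × LOI) = 63.77 lb; yield: glass divided by total = 79.68%.

Batch per 250.0 lb melt:
  Aluminium hydroxide: 19.53 lb
  Barium carbonate: 33.73 lb
  Zircon sand: 24.79 lb
  Spodumene concentrate: 141.2 lb
  Li2CO3: 34.71 lb
  Orthoboric acid: 59.82 lb
Total batch = 313.8 lb; LOI loss = 63.77 lb; yield = 79.68%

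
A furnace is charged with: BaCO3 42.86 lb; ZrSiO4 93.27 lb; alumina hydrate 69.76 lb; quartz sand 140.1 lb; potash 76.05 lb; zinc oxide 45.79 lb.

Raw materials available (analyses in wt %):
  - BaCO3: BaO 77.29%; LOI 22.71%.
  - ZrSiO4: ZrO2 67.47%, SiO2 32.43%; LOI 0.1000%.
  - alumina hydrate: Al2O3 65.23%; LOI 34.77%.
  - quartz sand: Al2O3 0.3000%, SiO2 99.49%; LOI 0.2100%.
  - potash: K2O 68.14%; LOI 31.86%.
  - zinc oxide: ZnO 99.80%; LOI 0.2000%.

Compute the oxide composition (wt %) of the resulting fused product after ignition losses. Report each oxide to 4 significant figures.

Glass mass = 409.1 lb (batch 467.8 − LOI 58.70).
Composition: Al2O3 11.22%, BaO 8.097%, ZnO 11.17%, ZrO2 15.38%, K2O 12.67%, SiO2 41.46%

All internal work runs at full float precision through every step; intermediates are displayed rounded to 4 significant figures between the steps. A single rounding finalizes each reported number. Derived quantities, including the six compositions, the totals, net glass mass, the yield, LOI, are re-derived using the weight values per 409.1 lb of glass at exact precision, exactly as shown in either problem or answer.
Per-oxide mass from batch:
  Al2O3: 69.76·0.6523 + 140.1·0.003000 = 45.92 lb
  BaO: 42.86·0.7729 = 33.13 lb
  ZnO: 45.79·0.9980 = 45.70 lb
  ZrO2: 93.27·0.6747 = 62.93 lb
  K2O: 76.05·0.6814 = 51.82 lb
  SiO2: 93.27·0.3243 + 140.1·0.9949 = 169.6 lb
LOI: 42.86·0.2271 + 93.27·0.001000 + 69.76·0.3477 + 140.1·0.002100 + 76.05·0.3186 + 45.79·0.002000 = 58.70 lb
Net of LOI, the glass mass = 467.8 − 58.70 = 409.1 lb (= Σ oxide masses)
each wt % is 100 × oxide ÷ glass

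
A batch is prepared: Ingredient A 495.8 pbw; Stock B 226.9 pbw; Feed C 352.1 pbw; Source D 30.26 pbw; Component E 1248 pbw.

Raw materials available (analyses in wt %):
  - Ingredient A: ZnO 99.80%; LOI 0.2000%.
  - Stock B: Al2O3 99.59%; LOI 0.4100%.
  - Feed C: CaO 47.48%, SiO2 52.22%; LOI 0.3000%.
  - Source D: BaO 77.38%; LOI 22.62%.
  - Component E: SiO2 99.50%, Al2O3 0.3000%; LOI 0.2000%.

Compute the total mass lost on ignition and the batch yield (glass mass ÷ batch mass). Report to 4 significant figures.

Each numeric step holds full float precision in every operation. Rounding to 4 significant digits applies to every mid-chain value as printed; every reported number undergoes a single rounding — derived quantities are computed in full precision (the yield, the five compositions, the totals, LOI, net glass mass) from the weighed amounts on 2341 pbw of glass, as set out in the question or the answer.
Per-material ignition loss:
  Ingredient A: 495.8 × 0.002000 = 0.9916 pbw
  Stock B: 226.9 × 0.004100 = 0.9303 pbw
  Feed C: 352.1 × 0.003000 = 1.056 pbw
  Source D: 30.26 × 0.2262 = 6.845 pbw
  Component E: 1248 × 0.002000 = 2.496 pbw
Total LOI = 12.32 pbw
Glass = batch − LOI = 2353 − 12.32 = 2341 pbw

LOI loss = 12.32 pbw; glass = 2341 pbw; yield = 99.48%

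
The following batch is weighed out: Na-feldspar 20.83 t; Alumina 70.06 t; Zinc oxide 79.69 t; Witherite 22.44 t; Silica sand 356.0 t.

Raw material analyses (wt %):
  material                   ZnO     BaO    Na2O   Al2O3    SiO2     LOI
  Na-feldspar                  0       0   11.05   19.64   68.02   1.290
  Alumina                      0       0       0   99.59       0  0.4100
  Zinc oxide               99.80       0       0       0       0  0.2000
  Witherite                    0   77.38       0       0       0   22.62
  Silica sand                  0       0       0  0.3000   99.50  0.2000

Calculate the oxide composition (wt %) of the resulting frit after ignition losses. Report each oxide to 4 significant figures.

Glass mass = 542.5 t (batch 549.0 − LOI 6.503).
Composition: ZnO 14.66%, BaO 3.201%, Na2O 0.4243%, Al2O3 13.81%, SiO2 67.90%

Values along the way are printed rounded to four significant digits across the worked steps. The whole derivation carries exact precision through every step — exactly one rounding goes into each reported figure; the derived quantities are rebuilt starting from the weights for 542.5 t of glass in full float precision (totals, yield, ignition loss, five oxide percentages, glass mass) as set out in the problem or answer text.
Per-oxide mass from batch:
  ZnO: 79.69·0.9980 = 79.53 t
  BaO: 22.44·0.7738 = 17.36 t
  Na2O: 20.83·0.1105 = 2.302 t
  Al2O3: 20.83·0.1964 + 70.06·0.9959 + 356.0·0.003000 = 74.93 t
  SiO2: 20.83·0.6802 + 356.0·0.9950 = 368.4 t
LOI: 20.83·0.01290 + 70.06·0.004100 + 79.69·0.002000 + 22.44·0.2262 + 356.0·0.002000 = 6.503 t
Resulting glass, batch − LOI: 549.0 − 6.503 = 542.5 t (= Σ oxide masses)
percent by weight: oxide/glass ×100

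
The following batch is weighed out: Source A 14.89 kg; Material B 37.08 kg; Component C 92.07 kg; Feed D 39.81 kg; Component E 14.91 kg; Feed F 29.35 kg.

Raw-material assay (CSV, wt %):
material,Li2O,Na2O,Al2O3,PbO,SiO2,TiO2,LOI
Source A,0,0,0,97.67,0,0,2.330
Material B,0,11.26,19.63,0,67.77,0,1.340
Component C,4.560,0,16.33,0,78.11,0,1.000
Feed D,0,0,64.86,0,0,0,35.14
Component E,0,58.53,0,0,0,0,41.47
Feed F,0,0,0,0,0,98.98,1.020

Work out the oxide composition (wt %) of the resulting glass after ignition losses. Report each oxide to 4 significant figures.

Rounding to 4 significant digits extends to every working value as shown — the whole derivation carries full float precision through the solve — every reported number is rounded once only — all derived quantities are recomputed using the weight values on 205.9 kg of glass at full float precision (ignition loss, the six compositions, the yield, net glass mass, the totals) as they appear in either problem or answer.
Delivered oxide masses:
  Li2O: 92.07·0.04560 = 4.198 kg
  Na2O: 37.08·0.1126 + 14.91·0.5853 = 12.90 kg
  Al2O3: 37.08·0.1963 + 92.07·0.1633 + 39.81·0.6486 = 48.13 kg
  PbO: 14.89·0.9767 = 14.54 kg
  SiO2: 37.08·0.6777 + 92.07·0.7811 = 97.04 kg
  TiO2: 29.35·0.9898 = 29.05 kg
LOI: 14.89·0.02330 + 37.08·0.01340 + 92.07·0.01000 + 39.81·0.3514 + 14.91·0.4147 + 29.35·0.01020 = 22.24 kg
Net of LOI, the glass mass = 228.1 − 22.24 = 205.9 kg (the oxide masses sum to this)
each oxide over glass, ×100, is wt %

Glass mass = 205.9 kg (batch 228.1 − LOI 22.24).
Composition: Li2O 2.039%, Na2O 6.267%, Al2O3 23.38%, PbO 7.064%, SiO2 47.14%, TiO2 14.11%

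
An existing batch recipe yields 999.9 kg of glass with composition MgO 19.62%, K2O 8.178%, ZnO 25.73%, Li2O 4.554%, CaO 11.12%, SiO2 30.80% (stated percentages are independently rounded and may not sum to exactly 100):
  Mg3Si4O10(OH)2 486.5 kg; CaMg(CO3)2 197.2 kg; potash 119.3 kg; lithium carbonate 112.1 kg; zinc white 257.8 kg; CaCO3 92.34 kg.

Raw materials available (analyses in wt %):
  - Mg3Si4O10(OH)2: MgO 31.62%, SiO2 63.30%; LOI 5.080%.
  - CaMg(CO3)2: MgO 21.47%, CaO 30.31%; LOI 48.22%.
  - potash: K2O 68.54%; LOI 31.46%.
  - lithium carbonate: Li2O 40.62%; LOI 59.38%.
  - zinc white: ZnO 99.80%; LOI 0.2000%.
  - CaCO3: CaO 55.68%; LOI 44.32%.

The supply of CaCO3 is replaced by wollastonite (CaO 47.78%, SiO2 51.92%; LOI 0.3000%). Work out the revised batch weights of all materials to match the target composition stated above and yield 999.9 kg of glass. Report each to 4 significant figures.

The intermediate values appear, rounded to 4 significant figures, on the page. The whole derivation carries exact precision from first step to last; exactly one rounding is applied to each reported figure — the derived quantities (the totals, the yield, LOI, glass mass, six oxide percentages) are carried from the batch weights for 999.9 kg of glass in full precision, as given in question or answer.
Per-oxide target masses for 999.9 kg glass:
  MgO: 19.62% × 999.9 = 196.2 kg
  K2O: 8.178% × 999.9 = 81.77 kg
  ZnO: 25.73% × 999.9 = 257.3 kg
  Li2O: 4.554% × 999.9 = 45.54 kg
  CaO: 11.12% × 999.9 = 111.2 kg
  SiO2: 30.80% × 999.9 = 308.0 kg
Verifying the oxide balance applying the batch weights above, under the basis named above (summed amounts equal target values within answer rounding):
  MgO: 436.6·0.3162 + 270.8·0.2147 = 196.2 kg (target 196.2 kg)
  K2O: 119.3·0.6854 = 81.77 kg (target 81.77 kg)
  ZnO: 257.8·0.9980 = 257.3 kg (target 257.3 kg)
  Li2O: 112.1·0.4062 = 45.54 kg (target 45.54 kg)
  CaO: 270.8·0.3031 + 60.92·0.4778 = 111.2 kg (target 111.2 kg)
  SiO2: 436.6·0.6330 + 60.92·0.5192 = 308.0 kg (target 308.0 kg)
Glass-mass bookkeeping: the batch minus its LOI: 1000 kg (the Σ of target masses is 999.9 kg; the stated basis being 999.9 kg — deltas are rounding alone).
Adding the batch up: Σ batch = 1258 kg; loss to ignition Σ batch·LOI = 257.6 kg; yield = glass ÷ total batch = 79.52%.

Revised batch per 999.9 kg glass:
  Mg3Si4O10(OH)2: 436.6 kg
  CaMg(CO3)2: 270.8 kg
  potash: 119.3 kg
  lithium carbonate: 112.1 kg
  zinc white: 257.8 kg
  wollastonite: 60.92 kg
Total batch = 1258 kg; LOI loss = 257.6 kg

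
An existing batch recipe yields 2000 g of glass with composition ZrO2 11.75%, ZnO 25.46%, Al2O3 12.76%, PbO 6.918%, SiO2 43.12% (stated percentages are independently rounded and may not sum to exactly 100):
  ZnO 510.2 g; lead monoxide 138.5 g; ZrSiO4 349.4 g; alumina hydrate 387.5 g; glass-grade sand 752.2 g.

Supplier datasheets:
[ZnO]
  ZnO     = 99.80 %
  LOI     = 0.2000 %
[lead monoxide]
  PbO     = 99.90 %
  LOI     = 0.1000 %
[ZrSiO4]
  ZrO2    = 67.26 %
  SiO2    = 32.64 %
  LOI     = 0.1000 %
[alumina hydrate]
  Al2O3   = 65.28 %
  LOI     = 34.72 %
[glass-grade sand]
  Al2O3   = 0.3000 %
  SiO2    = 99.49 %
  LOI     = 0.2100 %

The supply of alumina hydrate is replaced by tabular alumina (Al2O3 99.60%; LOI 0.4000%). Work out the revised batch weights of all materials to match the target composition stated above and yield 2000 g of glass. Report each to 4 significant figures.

Revised batch per 2000 g glass:
  ZnO: 510.2 g
  lead monoxide: 138.5 g
  ZrSiO4: 349.4 g
  tabular alumina: 254.0 g
  glass-grade sand: 752.2 g
Total batch = 2004 g; LOI loss = 4.104 g

Values along the way appear rounded to four significant figures in the working. Each numeric step carries full float precision in all steps — exactly one rounding is applied to every reported result — derived quantities are rebuilt from the batch weights for 2000 g of glass at full precision (yield, totals, the five compositions, LOI, glass mass) as given in question or answer.
Oxide-by-oxide targets in 2000 g glass:
  ZrO2: 11.75% × 2000 = 235.0 g
  ZnO: 25.46% × 2000 = 509.2 g
  Al2O3: 12.76% × 2000 = 255.2 g
  PbO: 6.918% × 2000 = 138.4 g
  SiO2: 43.12% × 2000 = 862.4 g
Sums-versus-targets review per the reported batch figures, versus the basis set out (oxide sums agree with the targets modulo rounding of the values):
  ZrO2: 349.4·0.6726 = 235.0 g (target 235.0 g)
  ZnO: 510.2·0.9980 = 509.2 g (target 509.2 g)
  Al2O3: 254.0·0.9960 + 752.2·0.003000 = 255.2 g (target 255.2 g)
  PbO: 138.5·0.9990 = 138.4 g (target 138.4 g)
  SiO2: 349.4·0.3264 + 752.2·0.9949 = 862.4 g (target 862.4 g)
Consistency of the glass mass: total batch − LOI = 2000 g (the targets, summed, come to 2000 g; stated basis 2000 g — rounding explains the deltas).
Summing the batch: Σ batch = 2004 g; the LOI term Σ batch·LOI equals 4.104 g; yield: glass divided by total = 99.80%.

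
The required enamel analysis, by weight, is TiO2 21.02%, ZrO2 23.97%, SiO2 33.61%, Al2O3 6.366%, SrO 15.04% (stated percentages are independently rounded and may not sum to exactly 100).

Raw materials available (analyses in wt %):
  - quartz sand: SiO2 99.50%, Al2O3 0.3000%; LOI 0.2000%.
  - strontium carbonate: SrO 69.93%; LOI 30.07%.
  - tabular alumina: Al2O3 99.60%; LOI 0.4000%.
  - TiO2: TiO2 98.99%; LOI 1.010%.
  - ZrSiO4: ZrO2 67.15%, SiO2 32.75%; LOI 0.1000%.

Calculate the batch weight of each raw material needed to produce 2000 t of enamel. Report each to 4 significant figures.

Every computation holds full precision at each step; rounding to four significant figures applies to each intermediate as printed; a single rounding produces each reported value; the derived quantities (net glass mass, ignition loss, the yield, the five compositions, the totals) are re-derived starting from the weights at 2000 t of glass in full precision, exactly as printed in the problem or answer text.
Per-oxide target masses for 2000 t enamel:
  TiO2: 21.02% × 2000 = 420.4 t
  ZrO2: 23.97% × 2000 = 479.4 t
  SiO2: 33.61% × 2000 = 672.2 t
  Al2O3: 6.366% × 2000 = 127.3 t
  SrO: 15.04% × 2000 = 300.8 t
Balance tally, oxide-wise, using the reported weights, on the stated basis (sum by sum, the targets are met inside rounding margins):
  TiO2: 424.7·0.9899 = 420.4 t (target 420.4 t)
  ZrO2: 713.9·0.6715 = 479.4 t (target 479.4 t)
  SiO2: 440.6·0.9950 + 713.9·0.3275 = 672.2 t (target 672.2 t)
  Al2O3: 440.6·0.003000 + 126.5·0.9960 = 127.3 t (target 127.3 t)
  SrO: 430.1·0.6993 = 300.8 t (target 300.8 t)
The glass-mass cross-check: Σ batch − LOI loss = 2000 t (the Σ of target masses is 2000 t; versus the stated basis of 2000 t — a pure rounding effect).
Total batch = Σ batch = 2136 t; the LOI term Σ batch·LOI equals 135.7 t; yield = glass ÷ total batch = 93.65%.

Batch per 2000 t enamel:
  quartz sand: 440.6 t
  strontium carbonate: 430.1 t
  tabular alumina: 126.5 t
  TiO2: 424.7 t
  ZrSiO4: 713.9 t
Total batch = 2136 t; LOI loss = 135.7 t; yield = 93.65%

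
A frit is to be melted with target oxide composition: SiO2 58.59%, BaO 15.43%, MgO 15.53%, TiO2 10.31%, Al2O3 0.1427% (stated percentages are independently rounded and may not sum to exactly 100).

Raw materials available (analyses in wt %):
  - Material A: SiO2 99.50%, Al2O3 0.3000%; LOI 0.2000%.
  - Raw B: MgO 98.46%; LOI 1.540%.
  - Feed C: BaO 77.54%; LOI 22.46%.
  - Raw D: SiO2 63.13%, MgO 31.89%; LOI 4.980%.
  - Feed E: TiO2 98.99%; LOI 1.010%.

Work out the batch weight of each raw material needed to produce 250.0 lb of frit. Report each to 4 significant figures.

The whole derivation runs at exact precision in all steps; values along the way are printed, with 4-significant-figure rounding, within the worked lines. Every reported number is rounded once only. Derived quantities are carried from the batch weights at 250.0 lb of glass in exact precision (the five compositions, the yield, net glass mass, totals, ignition loss), exactly as shown in the question or the answer.
Oxide mass targets, per 250.0 lb frit:
  SiO2: 58.59% × 250.0 = 146.5 lb
  BaO: 15.43% × 250.0 = 38.58 lb
  MgO: 15.53% × 250.0 = 38.83 lb
  TiO2: 10.31% × 250.0 = 25.78 lb
  Al2O3: 0.1427% × 250.0 = 0.3567 lb
Mass-balance tally per oxide with the batch weights as given, per the basis as stated (target by target, the sums agree net of answer rounding effects):
  SiO2: 118.9·0.9950 + 44.60·0.6313 = 146.5 lb (target 146.5 lb)
  BaO: 49.75·0.7754 = 38.58 lb (target 38.58 lb)
  MgO: 24.99·0.9846 + 44.60·0.3189 = 38.83 lb (target 38.83 lb)
  TiO2: 26.04·0.9899 = 25.78 lb (target 25.78 lb)
  Al2O3: 118.9·0.003000 = 0.3567 lb (target 0.3567 lb)
The glass-mass cross-check: total batch − LOI = 250.0 lb (targets for the oxides total 250.0 lb; versus the stated basis of 250.0 lb — any gap is answer rounding).
Batch grand total — Σ batch = 264.3 lb; the LOI term Σ batch·LOI equals 14.28 lb; yield: glass divided by total = 94.60%.

Batch per 250.0 lb frit:
  Material A: 118.9 lb
  Raw B: 24.99 lb
  Feed C: 49.75 lb
  Raw D: 44.60 lb
  Feed E: 26.04 lb
Total batch = 264.3 lb; LOI loss = 14.28 lb; yield = 94.60%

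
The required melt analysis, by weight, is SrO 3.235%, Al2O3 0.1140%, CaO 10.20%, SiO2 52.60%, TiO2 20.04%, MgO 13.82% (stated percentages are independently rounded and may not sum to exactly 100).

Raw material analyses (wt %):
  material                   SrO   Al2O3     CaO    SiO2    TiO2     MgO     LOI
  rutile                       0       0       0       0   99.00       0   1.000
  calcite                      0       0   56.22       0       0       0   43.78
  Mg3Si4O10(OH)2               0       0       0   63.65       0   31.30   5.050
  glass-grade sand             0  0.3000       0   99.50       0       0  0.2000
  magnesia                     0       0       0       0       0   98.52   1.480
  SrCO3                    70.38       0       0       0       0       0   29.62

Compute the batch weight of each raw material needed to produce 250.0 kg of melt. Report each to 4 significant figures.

Every computation runs at full float precision through the solve; working values are displayed, rounded to four significant figures, across the worked steps. Each reported result is rounded once only; derived quantities, including the six compositions, yield, net glass mass, totals, LOI, are re-derived starting from the weights for 250.0 kg of glass in full float precision as they appear in problem or answer.
Oxide-by-oxide targets in 250.0 kg melt:
  SrO: 3.235% × 250.0 = 8.088 kg
  Al2O3: 0.1140% × 250.0 = 0.2850 kg
  CaO: 10.20% × 250.0 = 25.50 kg
  SiO2: 52.60% × 250.0 = 131.5 kg
  TiO2: 20.04% × 250.0 = 50.10 kg
  MgO: 13.82% × 250.0 = 34.55 kg
Checking each oxide sum given the weights on record, on the stated basis (summed amounts equal target values within answer rounding):
  SrO: 11.49·0.7038 = 8.087 kg (target 8.088 kg)
  Al2O3: 95.00·0.003000 = 0.2850 kg (target 0.2850 kg)
  CaO: 45.36·0.5622 = 25.50 kg (target 25.50 kg)
  SiO2: 58.09·0.6365 + 95.00·0.9950 = 131.5 kg (target 131.5 kg)
  TiO2: 50.61·0.9900 = 50.10 kg (target 50.10 kg)
  MgO: 58.09·0.3130 + 16.61·0.9852 = 34.55 kg (target 34.55 kg)
Glass-mass bookkeeping: Σ batch − LOI loss = 250.0 kg (summing oxide targets gives 250.0 kg; with the basis standing at 250.0 kg — any gap is answer rounding).
Whole-batch sum: Σ batch = 277.2 kg; loss to ignition Σ batch·LOI = 27.14 kg; the yield ratio, glass ÷ batch: 90.21%.

Batch per 250.0 kg melt:
  rutile: 50.61 kg
  calcite: 45.36 kg
  Mg3Si4O10(OH)2: 58.09 kg
  glass-grade sand: 95.00 kg
  magnesia: 16.61 kg
  SrCO3: 11.49 kg
Total batch = 277.2 kg; LOI loss = 27.14 kg; yield = 90.21%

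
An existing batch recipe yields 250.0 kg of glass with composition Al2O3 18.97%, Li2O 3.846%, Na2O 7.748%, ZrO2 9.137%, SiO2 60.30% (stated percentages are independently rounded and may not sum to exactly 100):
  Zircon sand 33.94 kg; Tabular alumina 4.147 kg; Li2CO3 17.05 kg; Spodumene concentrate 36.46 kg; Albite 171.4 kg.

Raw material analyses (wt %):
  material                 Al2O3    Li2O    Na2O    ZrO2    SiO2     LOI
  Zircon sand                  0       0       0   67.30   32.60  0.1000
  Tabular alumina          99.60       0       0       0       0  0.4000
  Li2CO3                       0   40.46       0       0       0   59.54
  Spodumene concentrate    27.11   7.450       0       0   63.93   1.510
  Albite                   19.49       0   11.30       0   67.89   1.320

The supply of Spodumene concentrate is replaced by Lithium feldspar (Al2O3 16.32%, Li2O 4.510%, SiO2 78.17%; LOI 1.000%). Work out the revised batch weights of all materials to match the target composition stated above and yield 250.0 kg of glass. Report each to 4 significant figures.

Every computation maintains exact precision from first step to last; intermediates appear rounded to 4 significant figures between the steps — each reported number undergoes a single rounding — all derived quantities, including glass mass, totals, yield, the five compositions, LOI, are computed starting from the weights for 250.0 kg of glass in exact precision as they appear in problem or answer.
Target oxide masses per 250.0 kg glass:
  Al2O3: 18.97% × 250.0 = 47.42 kg
  Li2O: 3.846% × 250.0 = 9.615 kg
  Na2O: 7.748% × 250.0 = 19.37 kg
  ZrO2: 9.137% × 250.0 = 22.84 kg
  SiO2: 60.30% × 250.0 = 150.8 kg
Verifying the oxide balance applying the batch weights above, under the basis named above (each sum matches its target mass net of answer rounding effects):
  Al2O3: 9.186·0.9960 + 29.82·0.1632 + 171.4·0.1949 = 47.42 kg (target 47.42 kg)
  Li2O: 20.44·0.4046 + 29.82·0.04510 = 9.615 kg (target 9.615 kg)
  Na2O: 171.4·0.1130 = 19.37 kg (target 19.37 kg)
  ZrO2: 33.94·0.6730 = 22.84 kg (target 22.84 kg)
  SiO2: 33.94·0.3260 + 29.82·0.7817 + 171.4·0.6789 = 150.7 kg (target 150.8 kg)
Glass-mass sanity pass: the batch minus its LOI: 250.0 kg (per-oxide target masses sum to 250.0 kg; basis as stated: 250.0 kg — deltas are rounding alone).
Summing the batch: Σ batch = 264.8 kg; LOI loss = Σ batch·LOI = 14.80 kg; the yield ratio, glass ÷ batch: 94.41%.

Revised batch per 250.0 kg glass:
  Zircon sand: 33.94 kg
  Tabular alumina: 9.186 kg
  Li2CO3: 20.44 kg
  Lithium feldspar: 29.82 kg
  Albite: 171.4 kg
Total batch = 264.8 kg; LOI loss = 14.80 kg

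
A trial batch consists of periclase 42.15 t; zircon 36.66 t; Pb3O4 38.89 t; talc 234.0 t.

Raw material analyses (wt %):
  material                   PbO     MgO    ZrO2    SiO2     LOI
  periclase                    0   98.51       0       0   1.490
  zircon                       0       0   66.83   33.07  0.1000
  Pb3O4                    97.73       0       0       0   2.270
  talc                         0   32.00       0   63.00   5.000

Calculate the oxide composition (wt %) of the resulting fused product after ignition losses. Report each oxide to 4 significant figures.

Every computation keeps full precision in every operation — mid-chain values are printed (rounded to 4 significant digits) in the working — a single rounding finalizes each reported figure — derived quantities are recomputed in full float precision (four oxide percentages, the yield, net glass mass, totals, LOI) from the weighed amounts on 338.5 t of glass, exactly as printed in the problem or the answer.
Oxide-by-oxide delivered mass:
  PbO: 38.89·0.9773 = 38.01 t
  MgO: 42.15·0.9851 + 234.0·0.3200 = 116.4 t
  ZrO2: 36.66·0.6683 = 24.50 t
  SiO2: 36.66·0.3307 + 234.0·0.6300 = 159.5 t
LOI: 42.15·0.01490 + 36.66·0.001000 + 38.89·0.02270 + 234.0·0.05000 = 13.25 t
Net of LOI, the glass mass = 351.7 − 13.25 = 338.5 t (= Σ oxide masses)
oxide / glass × 100 gives the wt %

Glass mass = 338.5 t (batch 351.7 − LOI 13.25).
Composition: PbO 11.23%, MgO 34.39%, ZrO2 7.239%, SiO2 47.14%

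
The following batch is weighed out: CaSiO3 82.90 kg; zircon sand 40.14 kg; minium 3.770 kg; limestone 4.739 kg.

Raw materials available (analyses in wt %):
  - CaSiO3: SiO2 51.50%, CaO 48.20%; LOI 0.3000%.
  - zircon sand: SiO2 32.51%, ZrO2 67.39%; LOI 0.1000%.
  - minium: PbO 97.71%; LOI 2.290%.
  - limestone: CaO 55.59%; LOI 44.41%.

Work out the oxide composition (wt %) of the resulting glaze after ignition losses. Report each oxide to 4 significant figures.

The intermediate values are displayed (rounded to 4 significant figures) on the page — each numeric step runs at full precision in every operation. Every reported result undergoes a single rounding; derived quantities, which include net glass mass, four oxide percentages, the totals, yield, ignition loss, are computed in full float precision, exactly as printed in problem or answer, from the weighed amounts at 129.1 kg of glass.
Mass of each oxide from the mix:
  SiO2: 82.90·0.5150 + 40.14·0.3251 = 55.74 kg
  CaO: 82.90·0.4820 + 4.739·0.5559 = 42.59 kg
  PbO: 3.770·0.9771 = 3.684 kg
  ZrO2: 40.14·0.6739 = 27.05 kg
LOI: 82.90·0.003000 + 40.14·0.001000 + 3.770·0.02290 + 4.739·0.4441 = 2.480 kg
The glass mass, total less LOI, = 131.5 − 2.480 = 129.1 kg (= Σ oxide masses)
each oxide over glass, ×100, is wt %

Glass mass = 129.1 kg (batch 131.5 − LOI 2.480).
Composition: SiO2 43.19%, CaO 33.00%, PbO 2.854%, ZrO2 20.96%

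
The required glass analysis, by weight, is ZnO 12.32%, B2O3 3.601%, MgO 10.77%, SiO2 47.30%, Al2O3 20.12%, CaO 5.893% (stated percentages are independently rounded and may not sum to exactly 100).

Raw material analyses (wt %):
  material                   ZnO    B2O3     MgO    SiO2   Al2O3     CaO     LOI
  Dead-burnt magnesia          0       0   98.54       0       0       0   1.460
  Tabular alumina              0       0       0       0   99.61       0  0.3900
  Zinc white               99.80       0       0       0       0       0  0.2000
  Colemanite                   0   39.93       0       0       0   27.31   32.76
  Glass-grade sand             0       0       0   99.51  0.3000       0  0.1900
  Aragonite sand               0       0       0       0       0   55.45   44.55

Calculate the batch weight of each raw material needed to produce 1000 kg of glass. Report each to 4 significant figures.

Batch per 1000 kg glass:
  Dead-burnt magnesia: 109.3 kg
  Tabular alumina: 200.6 kg
  Zinc white: 123.4 kg
  Colemanite: 90.18 kg
  Glass-grade sand: 475.3 kg
  Aragonite sand: 61.86 kg
Total batch = 1061 kg; LOI loss = 60.63 kg; yield = 94.28%

Mid-chain values are shown rounded off to 4 significant digits in the working. All arithmetic keeps exact precision at all times; exactly one rounding lands on every reported result — the derived quantities, including the six compositions, ignition loss, net glass mass, yield, the totals, are carried from the weighed amounts at 1000 kg of glass in full precision, exactly as printed in problem or answer.
Per-oxide target masses for 1000 kg glass:
  ZnO: 12.32% × 1000 = 123.2 kg
  B2O3: 3.601% × 1000 = 36.01 kg
  MgO: 10.77% × 1000 = 107.7 kg
  SiO2: 47.30% × 1000 = 473.0 kg
  Al2O3: 20.12% × 1000 = 201.2 kg
  CaO: 5.893% × 1000 = 58.93 kg
A balance pass over the oxides, applying the batch weights above, on the stated basis (target by target, the sums agree up to rounding of the answer):
  ZnO: 123.4·0.9980 = 123.2 kg (target 123.2 kg)
  B2O3: 90.18·0.3993 = 36.01 kg (target 36.01 kg)
  MgO: 109.3·0.9854 = 107.7 kg (target 107.7 kg)
  SiO2: 475.3·0.9951 = 473.0 kg (target 473.0 kg)
  Al2O3: 200.6·0.9961 + 475.3·0.003000 = 201.2 kg (target 201.2 kg)
  CaO: 90.18·0.2731 + 61.86·0.5545 = 58.93 kg (target 58.93 kg)
The glass-mass cross-check: batch Σ − ignition loss = 1000 kg (targets for the oxides total 1000 kg; the stated basis being 1000 kg — gaps are rounding artifacts).
Batch grand total — Σ batch = 1061 kg; the LOI term Σ batch·LOI equals 60.63 kg; yield, glass over the total, = 94.28%.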